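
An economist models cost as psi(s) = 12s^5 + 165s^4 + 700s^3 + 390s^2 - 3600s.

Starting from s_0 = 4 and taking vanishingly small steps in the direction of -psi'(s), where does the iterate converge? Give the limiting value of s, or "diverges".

psi'(s) = 60(s - 1)(s + 3)(s + 4)(s + 5), so psi'(4) = 90720.
Gradient descent moves in the -psi' direction, i.e. s is decreasing.
The nearest critical point in that direction is s = 1, where psi'' = 7200 > 0 (a local minimum). The iterate converges there.

1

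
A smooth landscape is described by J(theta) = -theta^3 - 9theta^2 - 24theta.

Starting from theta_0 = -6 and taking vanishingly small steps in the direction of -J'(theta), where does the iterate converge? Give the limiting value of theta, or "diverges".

J'(theta) = -3(theta + 2)(theta + 4), so J'(-6) = -24.
Gradient descent moves in the -J' direction, i.e. theta is increasing.
The nearest critical point in that direction is theta = -4, where J'' = 6 > 0 (a local minimum). The iterate converges there.

-4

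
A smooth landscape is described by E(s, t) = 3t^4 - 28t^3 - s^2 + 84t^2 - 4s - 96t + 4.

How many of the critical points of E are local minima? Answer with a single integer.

E separates as a function of s plus a function of t, so ∇E=0 decouples.
∂E/∂s = -2(s + 2) = 0 at s ∈ {-2}; ∂E/∂t = 12(t - 4)(t - 2)(t - 1) = 0 at t ∈ {1, 2, 4}.
The Hessian is diagonal: diag(E_ss, E_tt). Second derivatives: E_ss(-2)=-2; E_tt(1)=36, E_tt(2)=-24, E_tt(4)=72.
Local minima occur where both diagonal entries positive: none. Count: 0.

0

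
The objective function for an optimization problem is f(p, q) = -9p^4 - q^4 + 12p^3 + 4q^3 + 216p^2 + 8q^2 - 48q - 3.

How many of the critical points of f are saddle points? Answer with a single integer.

4

f separates as a function of p plus a function of q, so ∇f=0 decouples.
∂f/∂p = -36p(p - 4)(p + 3) = 0 at p ∈ {-3, 0, 4}; ∂f/∂q = -4(q - 3)(q - 2)(q + 2) = 0 at q ∈ {-2, 2, 3}.
The Hessian is diagonal: diag(f_pp, f_qq). Second derivatives: f_pp(-3)=-756, f_pp(0)=432, f_pp(4)=-1008; f_qq(-2)=-80, f_qq(2)=16, f_qq(3)=-20.
Saddle points occur where the two diagonal entries have opposite signs: (-3, 2), (0, -2), (0, 3), (4, 2). Count: 4.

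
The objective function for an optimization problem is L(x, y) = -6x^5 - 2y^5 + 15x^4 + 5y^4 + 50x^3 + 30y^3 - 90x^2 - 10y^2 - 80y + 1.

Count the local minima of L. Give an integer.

4

L separates as a function of x plus a function of y, so ∇L=0 decouples.
∂L/∂x = -30x(x - 3)(x - 1)(x + 2) = 0 at x ∈ {-2, 0, 1, 3}; ∂L/∂y = -10(y - 4)(y - 1)(y + 1)(y + 2) = 0 at y ∈ {-2, -1, 1, 4}.
The Hessian is diagonal: diag(L_xx, L_yy). Second derivatives: L_xx(-2)=900, L_xx(0)=-180, L_xx(1)=180, L_xx(3)=-900; L_yy(-2)=180, L_yy(-1)=-100, L_yy(1)=180, L_yy(4)=-900.
Local minima occur where both diagonal entries positive: (-2, -2), (-2, 1), (1, -2), (1, 1). Count: 4.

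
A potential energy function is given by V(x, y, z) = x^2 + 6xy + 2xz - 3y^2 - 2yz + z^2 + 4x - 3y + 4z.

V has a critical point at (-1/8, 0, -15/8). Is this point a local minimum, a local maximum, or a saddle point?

saddle point

The Hessian is constant: H = [[2, 6, 2], [6, -6, -2], [2, -2, 2]].
Leading principal minors: Δ₁ = 2, Δ₂ = -48, Δ₃ = -128.
The minors fit neither the all-positive nor the alternating-sign pattern, so H is indefinite: a saddle point.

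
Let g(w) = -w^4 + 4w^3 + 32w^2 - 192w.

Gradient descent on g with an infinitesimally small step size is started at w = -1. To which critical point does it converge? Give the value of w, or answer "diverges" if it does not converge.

3

g'(w) = -4(w - 4)(w - 3)(w + 4), so g'(-1) = -240.
Gradient descent moves in the -g' direction, i.e. w is increasing.
The nearest critical point in that direction is w = 3, where g'' = 28 > 0 (a local minimum). The iterate converges there.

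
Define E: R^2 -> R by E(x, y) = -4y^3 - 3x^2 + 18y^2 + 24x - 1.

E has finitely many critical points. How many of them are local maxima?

1

E separates as a function of x plus a function of y, so ∇E=0 decouples.
∂E/∂x = -6(x - 4) = 0 at x ∈ {4}; ∂E/∂y = -12y(y - 3) = 0 at y ∈ {0, 3}.
The Hessian is diagonal: diag(E_xx, E_yy). Second derivatives: E_xx(4)=-6; E_yy(0)=36, E_yy(3)=-36.
Local maxima occur where both diagonal entries negative: (4, 3). Count: 1.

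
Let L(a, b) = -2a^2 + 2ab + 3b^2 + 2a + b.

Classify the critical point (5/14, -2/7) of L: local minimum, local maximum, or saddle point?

saddle point

The Hessian of L is constant: H = [[-4, 2], [2, 6]].
det(H) = (-4)·6 − 2² = -28.
Since det(H) < 0, H is indefinite and the critical point is a saddle point.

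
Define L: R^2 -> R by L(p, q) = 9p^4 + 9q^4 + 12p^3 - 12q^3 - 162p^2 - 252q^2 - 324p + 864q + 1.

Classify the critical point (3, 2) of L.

The mixed partial ∂²L/∂p∂q is 0, so the Hessian at any point is diag(L_pp, L_qq) = diag(36(3p^2 + 2p - 9), 36(3q^2 - 2q - 14)).
At (3, 2): H = diag(864, -216).
The eigenvalues have opposite signs, so H is indefinite: a saddle point.

saddle point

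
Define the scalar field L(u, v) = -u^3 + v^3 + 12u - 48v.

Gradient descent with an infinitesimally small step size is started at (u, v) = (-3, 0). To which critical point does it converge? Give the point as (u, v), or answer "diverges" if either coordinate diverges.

(-2, 4)

L is separable, so gradient descent decouples: u follows -∂L/∂u, v follows -∂L/∂v.
∂L/∂u = -3(u - 2)(u + 2); at u=-3 this is -15, so u increases.
∂L/∂v = 3(v - 4)(v + 4); at v=0 this is -48, so v increases.
u converges to its nearest critical value -2 (a local min of the u-part); v converges to 4. The iterate converges to (-2, 4).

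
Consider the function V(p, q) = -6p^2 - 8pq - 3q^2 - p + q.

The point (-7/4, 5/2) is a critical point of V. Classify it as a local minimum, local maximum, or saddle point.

local maximum

The Hessian of V is constant: H = [[-12, -8], [-8, -6]].
det(H) = (-12)·(-6) − (-8)² = 8.
det(H) > 0 and tr(H) = -18 < 0, so H is negative definite and the point is a local maximum.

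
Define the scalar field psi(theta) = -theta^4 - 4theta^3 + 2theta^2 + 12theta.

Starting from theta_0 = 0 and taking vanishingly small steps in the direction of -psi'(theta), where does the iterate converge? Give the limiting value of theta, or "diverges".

psi'(theta) = -4(theta - 1)(theta + 1)(theta + 3), so psi'(0) = 12.
Gradient descent moves in the -psi' direction, i.e. theta is decreasing.
The nearest critical point in that direction is theta = -1, where psi'' = 16 > 0 (a local minimum). The iterate converges there.

-1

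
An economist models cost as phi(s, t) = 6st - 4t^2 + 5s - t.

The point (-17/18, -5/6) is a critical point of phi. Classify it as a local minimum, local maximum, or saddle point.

The Hessian of phi is constant: H = [[0, 6], [6, -8]].
det(H) = 0·(-8) − 6² = -36.
Since det(H) < 0, H is indefinite and the critical point is a saddle point.

saddle point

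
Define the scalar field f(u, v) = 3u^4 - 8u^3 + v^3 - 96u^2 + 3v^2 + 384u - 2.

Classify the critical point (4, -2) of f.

saddle point

The mixed partial ∂²f/∂u∂v is 0, so the Hessian at any point is diag(f_uu, f_vv) = diag(12(3u^2 - 4u - 16), 6(v + 1)).
At (4, -2): H = diag(192, -6).
The eigenvalues have opposite signs, so H is indefinite: a saddle point.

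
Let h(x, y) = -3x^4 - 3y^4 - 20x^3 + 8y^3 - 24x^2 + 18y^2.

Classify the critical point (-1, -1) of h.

The mixed partial ∂²h/∂x∂y is 0, so the Hessian at any point is diag(h_xx, h_yy) = diag(-12(3x^2 + 10x + 4), 12(-3y^2 + 4y + 3)).
At (-1, -1): H = diag(36, -48).
The eigenvalues have opposite signs, so H is indefinite: a saddle point.

saddle point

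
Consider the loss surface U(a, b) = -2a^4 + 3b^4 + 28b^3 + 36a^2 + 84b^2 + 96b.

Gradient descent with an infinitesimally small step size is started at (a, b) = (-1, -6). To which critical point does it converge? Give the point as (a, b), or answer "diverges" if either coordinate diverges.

(0, -4)

U is separable, so gradient descent decouples: a follows -∂U/∂a, b follows -∂U/∂b.
∂U/∂a = -8a(a - 3)(a + 3); at a=-1 this is -64, so a increases.
∂U/∂b = 12(b + 1)(b + 2)(b + 4); at b=-6 this is -480, so b increases.
a converges to its nearest critical value 0 (a local min of the a-part); b converges to -4. The iterate converges to (0, -4).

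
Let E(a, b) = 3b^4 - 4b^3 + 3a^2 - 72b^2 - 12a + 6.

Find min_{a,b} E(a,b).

-646

E(a,b) separates as P(a) + Q(b) + 6, so its minimum is min P + min Q + 6.
P'(a) = 6a - 12 vanishes at a ∈ {2}; Q'(b) = 12b(b - 4)(b + 3) vanishes at b ∈ {-3, 0, 4}.
Local minima of P (where P''>0): P(2)=-12. Local minima of Q: Q(-3)=-297, Q(4)=-640.
So the global minimum of E is P(2) + Q(4) + 6 = -12 − 640 + 6 = -646, attained at (2, 4).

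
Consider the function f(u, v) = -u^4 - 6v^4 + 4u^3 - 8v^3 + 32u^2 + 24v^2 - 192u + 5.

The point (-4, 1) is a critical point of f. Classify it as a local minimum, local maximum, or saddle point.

The mixed partial ∂²f/∂u∂v is 0, so the Hessian at any point is diag(f_uu, f_vv) = diag(4(-3u^2 + 6u + 16), 24(-3v^2 - 2v + 2)).
At (-4, 1): H = diag(-224, -72).
Both eigenvalues are negative, so H is negative definite: a local maximum.

local maximum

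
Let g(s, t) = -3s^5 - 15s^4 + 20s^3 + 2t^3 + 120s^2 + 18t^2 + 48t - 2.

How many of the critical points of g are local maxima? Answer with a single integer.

2

g separates as a function of s plus a function of t, so ∇g=0 decouples.
∂g/∂s = -15s(s - 2)(s + 2)(s + 4) = 0 at s ∈ {-4, -2, 0, 2}; ∂g/∂t = 6(t + 2)(t + 4) = 0 at t ∈ {-4, -2}.
The Hessian is diagonal: diag(g_ss, g_tt). Second derivatives: g_ss(-4)=720, g_ss(-2)=-240, g_ss(0)=240, g_ss(2)=-720; g_tt(-4)=-12, g_tt(-2)=12.
Local maxima occur where both diagonal entries negative: (-2, -4), (2, -4). Count: 2.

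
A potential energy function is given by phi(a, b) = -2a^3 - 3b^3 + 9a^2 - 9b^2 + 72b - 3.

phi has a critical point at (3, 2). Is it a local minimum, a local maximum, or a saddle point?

The mixed partial ∂²phi/∂a∂b is 0, so the Hessian at any point is diag(phi_aa, phi_bb) = diag(6(-2a + 3), -18(b + 1)).
At (3, 2): H = diag(-18, -54).
Both eigenvalues are negative, so H is negative definite: a local maximum.

local maximum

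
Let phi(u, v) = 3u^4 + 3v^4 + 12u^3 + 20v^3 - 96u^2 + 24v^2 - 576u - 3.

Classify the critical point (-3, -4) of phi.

The mixed partial ∂²phi/∂u∂v is 0, so the Hessian at any point is diag(phi_uu, phi_vv) = diag(12(3u^2 + 6u - 16), 12(3v^2 + 10v + 4)).
At (-3, -4): H = diag(-84, 144).
The eigenvalues have opposite signs, so H is indefinite: a saddle point.

saddle point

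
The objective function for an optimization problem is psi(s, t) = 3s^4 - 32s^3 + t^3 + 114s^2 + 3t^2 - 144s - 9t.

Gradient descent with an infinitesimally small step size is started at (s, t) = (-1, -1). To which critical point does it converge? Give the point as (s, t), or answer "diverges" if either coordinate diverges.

psi is separable, so gradient descent decouples: s follows -∂psi/∂s, t follows -∂psi/∂t.
∂psi/∂s = 12(s - 4)(s - 3)(s - 1); at s=-1 this is -480, so s increases.
∂psi/∂t = 3(t - 1)(t + 3); at t=-1 this is -12, so t increases.
s converges to its nearest critical value 1 (a local min of the s-part); t converges to 1. The iterate converges to (1, 1).

(1, 1)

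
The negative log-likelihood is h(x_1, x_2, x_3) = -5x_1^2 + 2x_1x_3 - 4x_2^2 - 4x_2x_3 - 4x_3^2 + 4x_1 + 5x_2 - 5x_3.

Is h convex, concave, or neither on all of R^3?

h is quadratic, so its Hessian is the constant matrix H = [[-10, 0, 2], [0, -8, -4], [2, -4, -8]].
Leading principal minors: -10, 80, -448.
Signs alternate −, +, − ⇒ H ≺ 0 ⇒ concave.

concave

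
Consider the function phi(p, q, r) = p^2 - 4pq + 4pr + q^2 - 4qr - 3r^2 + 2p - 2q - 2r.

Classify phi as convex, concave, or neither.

phi is quadratic, so its Hessian is the constant matrix H = [[2, -4, 4], [-4, 2, -4], [4, -4, -6]].
Leading principal minors: 2, -12, 136.
Neither pattern holds ⇒ H is indefinite ⇒ neither convex nor concave.

neither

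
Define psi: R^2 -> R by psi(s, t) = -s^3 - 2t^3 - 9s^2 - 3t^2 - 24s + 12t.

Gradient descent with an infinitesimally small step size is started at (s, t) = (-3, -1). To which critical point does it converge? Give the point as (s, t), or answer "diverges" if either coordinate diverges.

psi is separable, so gradient descent decouples: s follows -∂psi/∂s, t follows -∂psi/∂t.
∂psi/∂s = -3(s + 2)(s + 4); at s=-3 this is 3, so s decreases.
∂psi/∂t = -6(t - 1)(t + 2); at t=-1 this is 12, so t decreases.
s converges to its nearest critical value -4 (a local min of the s-part); t converges to -2. The iterate converges to (-4, -2).

(-4, -2)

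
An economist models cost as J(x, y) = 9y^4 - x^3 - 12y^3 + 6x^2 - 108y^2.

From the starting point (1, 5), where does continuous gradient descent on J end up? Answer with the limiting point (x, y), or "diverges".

J is separable, so gradient descent decouples: x follows -∂J/∂x, y follows -∂J/∂y.
∂J/∂x = -3x(x - 4); at x=1 this is 9, so x decreases.
∂J/∂y = 36y(y - 3)(y + 2); at y=5 this is 2520, so y decreases.
x converges to its nearest critical value 0 (a local min of the x-part); y converges to 3. The iterate converges to (0, 3).

(0, 3)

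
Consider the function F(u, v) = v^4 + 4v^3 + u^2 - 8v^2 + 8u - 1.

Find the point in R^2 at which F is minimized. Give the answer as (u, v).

F(u,v) separates as P(u) + Q(v) − 1, so its minimum is min P + min Q − 1.
P'(u) = 2u + 8 vanishes at u ∈ {-4}; Q'(v) = 4v(v - 1)(v + 4) vanishes at v ∈ {-4, 0, 1}.
Local minima of P (where P''>0): P(-4)=-16. Local minima of Q: Q(-4)=-128, Q(1)=-3.
So the global minimum of F is P(-4) + Q(-4) − 1 = -16 − 128 − 1 = -145, attained at (-4, -4).

(-4, -4)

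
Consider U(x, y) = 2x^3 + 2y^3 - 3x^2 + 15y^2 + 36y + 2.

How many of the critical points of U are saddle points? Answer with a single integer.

U separates as a function of x plus a function of y, so ∇U=0 decouples.
∂U/∂x = 6x(x - 1) = 0 at x ∈ {0, 1}; ∂U/∂y = 6(y + 2)(y + 3) = 0 at y ∈ {-3, -2}.
The Hessian is diagonal: diag(U_xx, U_yy). Second derivatives: U_xx(0)=-6, U_xx(1)=6; U_yy(-3)=-6, U_yy(-2)=6.
Saddle points occur where the two diagonal entries have opposite signs: (0, -2), (1, -3). Count: 2.

2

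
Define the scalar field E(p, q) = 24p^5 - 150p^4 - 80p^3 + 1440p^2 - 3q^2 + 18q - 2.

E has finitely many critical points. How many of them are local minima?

0

E separates as a function of p plus a function of q, so ∇E=0 decouples.
∂E/∂p = 120p(p - 4)(p - 3)(p + 2) = 0 at p ∈ {-2, 0, 3, 4}; ∂E/∂q = -6(q - 3) = 0 at q ∈ {3}.
The Hessian is diagonal: diag(E_pp, E_qq). Second derivatives: E_pp(-2)=-7200, E_pp(0)=2880, E_pp(3)=-1800, E_pp(4)=2880; E_qq(3)=-6.
Local minima occur where both diagonal entries positive: none. Count: 0.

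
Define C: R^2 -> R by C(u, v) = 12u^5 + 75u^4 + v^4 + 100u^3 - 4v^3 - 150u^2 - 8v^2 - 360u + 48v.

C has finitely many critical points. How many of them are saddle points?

6

C separates as a function of u plus a function of v, so ∇C=0 decouples.
∂C/∂u = 60(u - 1)(u + 1)(u + 2)(u + 3) = 0 at u ∈ {-3, -2, -1, 1}; ∂C/∂v = 4(v - 3)(v - 2)(v + 2) = 0 at v ∈ {-2, 2, 3}.
The Hessian is diagonal: diag(C_uu, C_vv). Second derivatives: C_uu(-3)=-480, C_uu(-2)=180, C_uu(-1)=-240, C_uu(1)=1440; C_vv(-2)=80, C_vv(2)=-16, C_vv(3)=20.
Saddle points occur where the two diagonal entries have opposite signs: (-3, -2), (-3, 3), (-2, 2), (-1, -2), (-1, 3), (1, 2). Count: 6.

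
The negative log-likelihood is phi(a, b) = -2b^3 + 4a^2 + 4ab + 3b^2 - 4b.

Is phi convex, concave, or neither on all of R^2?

The term -2b^3 is cubic, so the Hessian is not constant.
∂²phi/∂b² = -12b + 6, which takes both signs as b varies (negative for sufficiently large b). A diagonal entry of the Hessian changing sign means the Hessian is neither positive- nor negative-semidefinite on all of R^2.

neither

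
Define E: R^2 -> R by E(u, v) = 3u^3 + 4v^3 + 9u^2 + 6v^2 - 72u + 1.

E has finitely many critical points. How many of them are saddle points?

2

E separates as a function of u plus a function of v, so ∇E=0 decouples.
∂E/∂u = 9(u - 2)(u + 4) = 0 at u ∈ {-4, 2}; ∂E/∂v = 12v(v + 1) = 0 at v ∈ {-1, 0}.
The Hessian is diagonal: diag(E_uu, E_vv). Second derivatives: E_uu(-4)=-54, E_uu(2)=54; E_vv(-1)=-12, E_vv(0)=12.
Saddle points occur where the two diagonal entries have opposite signs: (-4, 0), (2, -1). Count: 2.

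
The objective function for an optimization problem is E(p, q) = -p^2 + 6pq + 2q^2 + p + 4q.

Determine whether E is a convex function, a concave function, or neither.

E is quadratic, so its Hessian is the constant matrix H = [[-2, 6], [6, 4]].
det(H) = -44, tr(H) = 2.
det(H) < 0, so H is indefinite: neither convex nor concave.

neither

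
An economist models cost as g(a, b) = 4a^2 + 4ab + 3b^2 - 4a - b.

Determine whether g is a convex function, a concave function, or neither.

convex

g is quadratic, so its Hessian is the constant matrix H = [[8, 4], [4, 6]].
det(H) = 32, tr(H) = 14.
det(H) > 0 and tr(H) > 0, so H is positive definite everywhere: convex.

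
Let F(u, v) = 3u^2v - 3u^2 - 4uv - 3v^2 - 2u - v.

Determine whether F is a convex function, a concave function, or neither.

The term 3u^2v is cubic, so the Hessian is not constant.
∂²F/∂u² = 6v - 6, which takes both signs as v varies (negative for sufficiently negative v). A diagonal entry of the Hessian changing sign means the Hessian is neither positive- nor negative-semidefinite on all of R^2.

neither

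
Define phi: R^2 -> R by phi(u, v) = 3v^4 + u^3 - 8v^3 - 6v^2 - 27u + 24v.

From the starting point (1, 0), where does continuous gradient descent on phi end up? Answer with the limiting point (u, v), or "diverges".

(3, -1)

phi is separable, so gradient descent decouples: u follows -∂phi/∂u, v follows -∂phi/∂v.
∂phi/∂u = 3(u - 3)(u + 3); at u=1 this is -24, so u increases.
∂phi/∂v = 12(v - 2)(v - 1)(v + 1); at v=0 this is 24, so v decreases.
u converges to its nearest critical value 3 (a local min of the u-part); v converges to -1. The iterate converges to (3, -1).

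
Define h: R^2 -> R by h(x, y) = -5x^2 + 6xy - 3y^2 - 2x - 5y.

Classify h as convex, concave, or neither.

concave

h is quadratic, so its Hessian is the constant matrix H = [[-10, 6], [6, -6]].
det(H) = 24, tr(H) = -16.
det(H) > 0 and tr(H) < 0, so H is negative definite everywhere: concave.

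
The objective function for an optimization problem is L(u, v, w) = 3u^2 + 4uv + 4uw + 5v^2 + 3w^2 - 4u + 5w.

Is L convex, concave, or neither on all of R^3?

convex

L is quadratic, so its Hessian is the constant matrix H = [[6, 4, 4], [4, 10, 0], [4, 0, 6]].
Leading principal minors: 6, 44, 104.
All positive ⇒ H ≻ 0 ⇒ convex.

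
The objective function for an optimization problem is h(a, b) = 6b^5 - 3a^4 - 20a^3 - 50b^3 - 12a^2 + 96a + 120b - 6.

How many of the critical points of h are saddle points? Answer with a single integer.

h separates as a function of a plus a function of b, so ∇h=0 decouples.
∂h/∂a = -12(a - 1)(a + 2)(a + 4) = 0 at a ∈ {-4, -2, 1}; ∂h/∂b = 30(b - 2)(b - 1)(b + 1)(b + 2) = 0 at b ∈ {-2, -1, 1, 2}.
The Hessian is diagonal: diag(h_aa, h_bb). Second derivatives: h_aa(-4)=-120, h_aa(-2)=72, h_aa(1)=-180; h_bb(-2)=-360, h_bb(-1)=180, h_bb(1)=-180, h_bb(2)=360.
Saddle points occur where the two diagonal entries have opposite signs: (-4, -1), (-4, 2), (-2, -2), (-2, 1), (1, -1), (1, 2). Count: 6.

6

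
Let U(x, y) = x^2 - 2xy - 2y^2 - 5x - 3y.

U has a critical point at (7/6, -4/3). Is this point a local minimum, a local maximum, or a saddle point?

The Hessian of U is constant: H = [[2, -2], [-2, -4]].
det(H) = 2·(-4) − (-2)² = -12.
Since det(H) < 0, H is indefinite and the critical point is a saddle point.

saddle point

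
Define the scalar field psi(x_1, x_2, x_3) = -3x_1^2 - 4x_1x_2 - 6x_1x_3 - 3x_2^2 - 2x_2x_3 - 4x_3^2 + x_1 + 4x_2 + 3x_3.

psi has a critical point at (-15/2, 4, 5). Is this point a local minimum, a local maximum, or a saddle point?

The Hessian is constant: H = [[-6, -4, -6], [-4, -6, -2], [-6, -2, -8]].
Leading principal minors: Δ₁ = -6, Δ₂ = 20, Δ₃ = -16.
The minors alternate sign starting negative (−, +, −), so H is negative definite: a local maximum.

local maximum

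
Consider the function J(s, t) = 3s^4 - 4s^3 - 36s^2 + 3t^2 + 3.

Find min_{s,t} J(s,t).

-186

J(s,t) separates as P(s) + Q(t) + 3, so its minimum is min P + min Q + 3.
P'(s) = 12s(s - 3)(s + 2) vanishes at s ∈ {-2, 0, 3}; Q'(t) = 6t vanishes at t ∈ {0}.
Local minima of P (where P''>0): P(-2)=-64, P(3)=-189. Local minima of Q: Q(0)=0.
So the global minimum of J is P(3) + Q(0) + 3 = -189 + 0 + 3 = -186, attained at (3, 0).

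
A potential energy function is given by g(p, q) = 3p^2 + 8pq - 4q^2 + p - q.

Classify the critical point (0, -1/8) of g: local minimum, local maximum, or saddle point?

The Hessian of g is constant: H = [[6, 8], [8, -8]].
det(H) = 6·(-8) − 8² = -112.
Since det(H) < 0, H is indefinite and the critical point is a saddle point.

saddle point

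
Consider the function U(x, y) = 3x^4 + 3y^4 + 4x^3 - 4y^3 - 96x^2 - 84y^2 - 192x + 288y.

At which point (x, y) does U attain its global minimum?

U(x,y) separates as P(x) + Q(y), so its minimum is min P + min Q.
P'(x) = 12(x - 4)(x + 1)(x + 4) vanishes at x ∈ {-4, -1, 4}; Q'(y) = 12(y - 3)(y - 2)(y + 4) vanishes at y ∈ {-4, 2, 3}.
Local minima of P (where P''>0): P(-4)=-256, P(4)=-1280. Local minima of Q: Q(-4)=-1472, Q(3)=243.
So the global minimum of U is P(4) + Q(-4) = -1280 − 1472 = -2752, attained at (4, -4).

(4, -4)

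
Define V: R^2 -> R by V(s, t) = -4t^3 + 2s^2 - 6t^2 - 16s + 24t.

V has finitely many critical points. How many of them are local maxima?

0

V separates as a function of s plus a function of t, so ∇V=0 decouples.
∂V/∂s = 4(s - 4) = 0 at s ∈ {4}; ∂V/∂t = -12(t - 1)(t + 2) = 0 at t ∈ {-2, 1}.
The Hessian is diagonal: diag(V_ss, V_tt). Second derivatives: V_ss(4)=4; V_tt(-2)=36, V_tt(1)=-36.
Local maxima occur where both diagonal entries negative: none. Count: 0.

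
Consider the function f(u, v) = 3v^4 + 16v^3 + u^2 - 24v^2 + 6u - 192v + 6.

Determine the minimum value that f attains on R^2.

f(u,v) separates as P(u) + Q(v) + 6, so its minimum is min P + min Q + 6.
P'(u) = 2u + 6 vanishes at u ∈ {-3}; Q'(v) = 12(v - 2)(v + 2)(v + 4) vanishes at v ∈ {-4, -2, 2}.
Local minima of P (where P''>0): P(-3)=-9. Local minima of Q: Q(-4)=128, Q(2)=-304.
So the global minimum of f is P(-3) + Q(2) + 6 = -9 − 304 + 6 = -307, attained at (-3, 2).

-307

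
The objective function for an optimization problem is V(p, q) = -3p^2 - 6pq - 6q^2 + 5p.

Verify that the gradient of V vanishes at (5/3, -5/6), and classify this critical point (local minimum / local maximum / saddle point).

∇V = (-6p - 6q + 5, -6p - 12q); substituting (5/3, -5/6) gives ∇V = (0, 0), so (5/3, -5/6) is indeed a critical point.
The Hessian of V is constant: H = [[-6, -6], [-6, -12]].
det(H) = (-6)·(-12) − (-6)² = 36.
det(H) > 0 and tr(H) = -18 < 0, so H is negative definite and the point is a local maximum.

local maximum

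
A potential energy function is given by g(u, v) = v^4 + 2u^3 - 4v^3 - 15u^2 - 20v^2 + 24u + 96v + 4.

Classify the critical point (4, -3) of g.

local minimum

The mixed partial ∂²g/∂u∂v is 0, so the Hessian at any point is diag(g_uu, g_vv) = diag(6(2u - 5), 4(3v^2 - 6v - 10)).
At (4, -3): H = diag(18, 140).
Both eigenvalues are positive, so H is positive definite: a local minimum.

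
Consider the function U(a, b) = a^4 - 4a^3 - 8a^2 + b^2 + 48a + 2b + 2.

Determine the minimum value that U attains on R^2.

U(a,b) separates as P(a) + Q(b) + 2, so its minimum is min P + min Q + 2.
P'(a) = 4(a - 3)(a - 2)(a + 2) vanishes at a ∈ {-2, 2, 3}; Q'(b) = 2b + 2 vanishes at b ∈ {-1}.
Local minima of P (where P''>0): P(-2)=-80, P(3)=45. Local minima of Q: Q(-1)=-1.
So the global minimum of U is P(-2) + Q(-1) + 2 = -80 − 1 + 2 = -79, attained at (-2, -1).

-79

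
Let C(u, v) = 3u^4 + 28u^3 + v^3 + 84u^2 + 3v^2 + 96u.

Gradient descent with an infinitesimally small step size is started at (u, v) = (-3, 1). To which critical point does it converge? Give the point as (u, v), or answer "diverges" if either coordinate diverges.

(-4, 0)

C is separable, so gradient descent decouples: u follows -∂C/∂u, v follows -∂C/∂v.
∂C/∂u = 12(u + 1)(u + 2)(u + 4); at u=-3 this is 24, so u decreases.
∂C/∂v = 3v(v + 2); at v=1 this is 9, so v decreases.
u converges to its nearest critical value -4 (a local min of the u-part); v converges to 0. The iterate converges to (-4, 0).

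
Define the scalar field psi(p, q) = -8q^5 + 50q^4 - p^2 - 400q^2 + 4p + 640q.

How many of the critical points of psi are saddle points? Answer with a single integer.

psi separates as a function of p plus a function of q, so ∇psi=0 decouples.
∂psi/∂p = -2(p - 2) = 0 at p ∈ {2}; ∂psi/∂q = -40(q - 4)(q - 2)(q - 1)(q + 2) = 0 at q ∈ {-2, 1, 2, 4}.
The Hessian is diagonal: diag(psi_pp, psi_qq). Second derivatives: psi_pp(2)=-2; psi_qq(-2)=2880, psi_qq(1)=-360, psi_qq(2)=320, psi_qq(4)=-1440.
Saddle points occur where the two diagonal entries have opposite signs: (2, -2), (2, 2). Count: 2.

2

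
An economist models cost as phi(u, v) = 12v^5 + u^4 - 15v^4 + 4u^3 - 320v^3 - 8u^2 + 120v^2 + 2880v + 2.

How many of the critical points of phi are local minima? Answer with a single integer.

phi separates as a function of u plus a function of v, so ∇phi=0 decouples.
∂phi/∂u = 4u(u - 1)(u + 4) = 0 at u ∈ {-4, 0, 1}; ∂phi/∂v = 60(v - 4)(v - 2)(v + 2)(v + 3) = 0 at v ∈ {-3, -2, 2, 4}.
The Hessian is diagonal: diag(phi_uu, phi_vv). Second derivatives: phi_uu(-4)=80, phi_uu(0)=-16, phi_uu(1)=20; phi_vv(-3)=-2100, phi_vv(-2)=1440, phi_vv(2)=-2400, phi_vv(4)=5040.
Local minima occur where both diagonal entries positive: (-4, -2), (-4, 4), (1, -2), (1, 4). Count: 4.

4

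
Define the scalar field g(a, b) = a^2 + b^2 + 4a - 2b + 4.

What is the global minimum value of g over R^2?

-1

g(a,b) separates as P(a) + Q(b) + 4, so its minimum is min P + min Q + 4.
P'(a) = 2a + 4 vanishes at a ∈ {-2}; Q'(b) = 2b - 2 vanishes at b ∈ {1}.
Local minima of P (where P''>0): P(-2)=-4. Local minima of Q: Q(1)=-1.
So the global minimum of g is P(-2) + Q(1) + 4 = -4 − 1 + 4 = -1, attained at (-2, 1).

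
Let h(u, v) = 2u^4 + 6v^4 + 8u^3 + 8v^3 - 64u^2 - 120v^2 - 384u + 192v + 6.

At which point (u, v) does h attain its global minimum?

h(u,v) separates as P(u) + Q(v) + 6, so its minimum is min P + min Q + 6.
P'(u) = 8(u - 4)(u + 3)(u + 4) vanishes at u ∈ {-4, -3, 4}; Q'(v) = 24(v - 2)(v - 1)(v + 4) vanishes at v ∈ {-4, 1, 2}.
Local minima of P (where P''>0): P(-4)=512, P(4)=-1536. Local minima of Q: Q(-4)=-1664, Q(2)=64.
So the global minimum of h is P(4) + Q(-4) + 6 = -1536 − 1664 + 6 = -3194, attained at (4, -4).

(4, -4)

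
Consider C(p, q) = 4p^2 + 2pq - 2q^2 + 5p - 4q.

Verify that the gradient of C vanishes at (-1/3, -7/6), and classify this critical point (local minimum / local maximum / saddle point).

saddle point

∇C = (8p + 2q + 5, 2p - 4q - 4); substituting (-1/3, -7/6) gives ∇C = (0, 0), so (-1/3, -7/6) is indeed a critical point.
The Hessian of C is constant: H = [[8, 2], [2, -4]].
det(H) = 8·(-4) − 2² = -36.
Since det(H) < 0, H is indefinite and the critical point is a saddle point.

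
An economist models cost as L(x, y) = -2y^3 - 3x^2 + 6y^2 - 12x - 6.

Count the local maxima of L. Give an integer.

L separates as a function of x plus a function of y, so ∇L=0 decouples.
∂L/∂x = -6(x + 2) = 0 at x ∈ {-2}; ∂L/∂y = -6y(y - 2) = 0 at y ∈ {0, 2}.
The Hessian is diagonal: diag(L_xx, L_yy). Second derivatives: L_xx(-2)=-6; L_yy(0)=12, L_yy(2)=-12.
Local maxima occur where both diagonal entries negative: (-2, 2). Count: 1.

1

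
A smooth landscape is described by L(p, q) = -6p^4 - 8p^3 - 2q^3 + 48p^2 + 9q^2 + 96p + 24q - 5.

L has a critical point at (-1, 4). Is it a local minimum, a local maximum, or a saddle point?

The mixed partial ∂²L/∂p∂q is 0, so the Hessian at any point is diag(L_pp, L_qq) = diag(24(-3p^2 - 2p + 4), 6(-2q + 3)).
At (-1, 4): H = diag(72, -30).
The eigenvalues have opposite signs, so H is indefinite: a saddle point.

saddle point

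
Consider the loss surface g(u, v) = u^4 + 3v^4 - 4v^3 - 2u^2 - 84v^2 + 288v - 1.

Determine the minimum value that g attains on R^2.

g(u,v) separates as P(u) + Q(v) − 1, so its minimum is min P + min Q − 1.
P'(u) = 4u(u - 1)(u + 1) vanishes at u ∈ {-1, 0, 1}; Q'(v) = 12(v - 3)(v - 2)(v + 4) vanishes at v ∈ {-4, 2, 3}.
Local minima of P (where P''>0): P(-1)=-1, P(1)=-1. Local minima of Q: Q(-4)=-1472, Q(3)=243.
So the global minimum of g is P(-1) + Q(-4) − 1 = -1 − 1472 − 1 = -1474, attained at (-1, -4).

-1474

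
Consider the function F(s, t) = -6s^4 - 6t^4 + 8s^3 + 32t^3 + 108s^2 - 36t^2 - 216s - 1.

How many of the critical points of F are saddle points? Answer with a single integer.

F separates as a function of s plus a function of t, so ∇F=0 decouples.
∂F/∂s = -24(s - 3)(s - 1)(s + 3) = 0 at s ∈ {-3, 1, 3}; ∂F/∂t = -24t(t - 3)(t - 1) = 0 at t ∈ {0, 1, 3}.
The Hessian is diagonal: diag(F_ss, F_tt). Second derivatives: F_ss(-3)=-576, F_ss(1)=192, F_ss(3)=-288; F_tt(0)=-72, F_tt(1)=48, F_tt(3)=-144.
Saddle points occur where the two diagonal entries have opposite signs: (-3, 1), (1, 0), (1, 3), (3, 1). Count: 4.

4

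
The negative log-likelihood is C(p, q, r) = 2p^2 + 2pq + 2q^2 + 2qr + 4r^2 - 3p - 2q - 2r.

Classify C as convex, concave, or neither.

C is quadratic, so its Hessian is the constant matrix H = [[4, 2, 0], [2, 4, 2], [0, 2, 8]].
Leading principal minors: 4, 12, 80.
All positive ⇒ H ≻ 0 ⇒ convex.

convex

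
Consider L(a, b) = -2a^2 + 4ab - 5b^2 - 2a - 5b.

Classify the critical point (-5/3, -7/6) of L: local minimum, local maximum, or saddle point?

local maximum

The Hessian of L is constant: H = [[-4, 4], [4, -10]].
det(H) = (-4)·(-10) − 4² = 24.
det(H) > 0 and tr(H) = -14 < 0, so H is negative definite and the point is a local maximum.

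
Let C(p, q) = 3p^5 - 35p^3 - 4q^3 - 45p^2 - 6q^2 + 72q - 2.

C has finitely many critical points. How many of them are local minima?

2

C separates as a function of p plus a function of q, so ∇C=0 decouples.
∂C/∂p = 15p(p - 3)(p + 1)(p + 2) = 0 at p ∈ {-2, -1, 0, 3}; ∂C/∂q = -12(q - 2)(q + 3) = 0 at q ∈ {-3, 2}.
The Hessian is diagonal: diag(C_pp, C_qq). Second derivatives: C_pp(-2)=-150, C_pp(-1)=60, C_pp(0)=-90, C_pp(3)=900; C_qq(-3)=60, C_qq(2)=-60.
Local minima occur where both diagonal entries positive: (-1, -3), (3, -3). Count: 2.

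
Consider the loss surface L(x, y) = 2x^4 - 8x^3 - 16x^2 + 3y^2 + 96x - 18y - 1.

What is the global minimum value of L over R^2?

L(x,y) separates as P(x) + Q(y) − 1, so its minimum is min P + min Q − 1.
P'(x) = 8(x - 3)(x - 2)(x + 2) vanishes at x ∈ {-2, 2, 3}; Q'(y) = 6y - 18 vanishes at y ∈ {3}.
Local minima of P (where P''>0): P(-2)=-160, P(3)=90. Local minima of Q: Q(3)=-27.
So the global minimum of L is P(-2) + Q(3) − 1 = -160 − 27 − 1 = -188, attained at (-2, 3).

-188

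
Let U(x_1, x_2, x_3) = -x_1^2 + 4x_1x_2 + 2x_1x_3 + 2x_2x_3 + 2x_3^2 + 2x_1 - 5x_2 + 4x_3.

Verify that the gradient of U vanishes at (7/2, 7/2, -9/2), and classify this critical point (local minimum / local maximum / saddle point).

saddle point

∇U = (-2x_1 + 4x_2 + 2x_3 + 2, 4x_1 + 2x_3 - 5, 2x_1 + 2x_2 + 4x_3 + 4); substituting (7/2, 7/2, -9/2) gives ∇U = (0, 0, 0), so (7/2, 7/2, -9/2) is indeed a critical point.
The Hessian is constant: H = [[-2, 4, 2], [4, 0, 2], [2, 2, 4]].
Leading principal minors: Δ₁ = -2, Δ₂ = -16, Δ₃ = -24.
The minors fit neither the all-positive nor the alternating-sign pattern, so H is indefinite: a saddle point.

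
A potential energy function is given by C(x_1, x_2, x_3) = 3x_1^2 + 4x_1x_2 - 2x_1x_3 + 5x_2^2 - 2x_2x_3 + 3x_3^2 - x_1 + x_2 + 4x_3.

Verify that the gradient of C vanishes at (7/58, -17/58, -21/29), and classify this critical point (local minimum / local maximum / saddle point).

∇C = (6x_1 + 4x_2 - 2x_3 - 1, 4x_1 + 10x_2 - 2x_3 + 1, -2x_1 - 2x_2 + 6x_3 + 4); substituting (7/58, -17/58, -21/29) gives ∇C = (0, 0, 0), so (7/58, -17/58, -21/29) is indeed a critical point.
The Hessian is constant: H = [[6, 4, -2], [4, 10, -2], [-2, -2, 6]].
Leading principal minors: Δ₁ = 6, Δ₂ = 44, Δ₃ = 232.
All leading minors are positive, so H is positive definite: a local minimum.

local minimum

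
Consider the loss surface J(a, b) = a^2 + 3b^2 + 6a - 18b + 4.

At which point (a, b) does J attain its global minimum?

J(a,b) separates as P(a) + Q(b) + 4, so its minimum is min P + min Q + 4.
P'(a) = 2a + 6 vanishes at a ∈ {-3}; Q'(b) = 6b - 18 vanishes at b ∈ {3}.
Local minima of P (where P''>0): P(-3)=-9. Local minima of Q: Q(3)=-27.
So the global minimum of J is P(-3) + Q(3) + 4 = -9 − 27 + 4 = -32, attained at (-3, 3).

(-3, 3)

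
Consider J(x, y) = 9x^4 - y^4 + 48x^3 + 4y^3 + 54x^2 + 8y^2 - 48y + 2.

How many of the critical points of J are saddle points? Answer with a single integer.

5

J separates as a function of x plus a function of y, so ∇J=0 decouples.
∂J/∂x = 36x(x + 1)(x + 3) = 0 at x ∈ {-3, -1, 0}; ∂J/∂y = -4(y - 3)(y - 2)(y + 2) = 0 at y ∈ {-2, 2, 3}.
The Hessian is diagonal: diag(J_xx, J_yy). Second derivatives: J_xx(-3)=216, J_xx(-1)=-72, J_xx(0)=108; J_yy(-2)=-80, J_yy(2)=16, J_yy(3)=-20.
Saddle points occur where the two diagonal entries have opposite signs: (-3, -2), (-3, 3), (-1, 2), (0, -2), (0, 3). Count: 5.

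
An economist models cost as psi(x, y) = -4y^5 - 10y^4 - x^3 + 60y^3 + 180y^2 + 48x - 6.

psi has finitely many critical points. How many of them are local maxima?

psi separates as a function of x plus a function of y, so ∇psi=0 decouples.
∂psi/∂x = -3(x - 4)(x + 4) = 0 at x ∈ {-4, 4}; ∂psi/∂y = -20y(y - 3)(y + 2)(y + 3) = 0 at y ∈ {-3, -2, 0, 3}.
The Hessian is diagonal: diag(psi_xx, psi_yy). Second derivatives: psi_xx(-4)=24, psi_xx(4)=-24; psi_yy(-3)=360, psi_yy(-2)=-200, psi_yy(0)=360, psi_yy(3)=-1800.
Local maxima occur where both diagonal entries negative: (4, -2), (4, 3). Count: 2.

2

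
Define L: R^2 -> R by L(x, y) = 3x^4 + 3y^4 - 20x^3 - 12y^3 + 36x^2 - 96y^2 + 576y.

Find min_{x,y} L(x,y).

L(x,y) separates as P(x) + Q(y), so its minimum is min P + min Q.
P'(x) = 12x(x - 3)(x - 2) vanishes at x ∈ {0, 2, 3}; Q'(y) = 12(y - 4)(y - 3)(y + 4) vanishes at y ∈ {-4, 3, 4}.
Local minima of P (where P''>0): P(0)=0, P(3)=27. Local minima of Q: Q(-4)=-2304, Q(4)=768.
So the global minimum of L is P(0) + Q(-4) = 0 − 2304 = -2304, attained at (0, -4).

-2304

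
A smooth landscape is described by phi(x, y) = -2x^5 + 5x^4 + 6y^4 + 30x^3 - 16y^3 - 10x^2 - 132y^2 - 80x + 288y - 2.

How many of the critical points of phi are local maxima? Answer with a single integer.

phi separates as a function of x plus a function of y, so ∇phi=0 decouples.
∂phi/∂x = -10(x - 4)(x - 1)(x + 1)(x + 2) = 0 at x ∈ {-2, -1, 1, 4}; ∂phi/∂y = 24(y - 4)(y - 1)(y + 3) = 0 at y ∈ {-3, 1, 4}.
The Hessian is diagonal: diag(phi_xx, phi_yy). Second derivatives: phi_xx(-2)=180, phi_xx(-1)=-100, phi_xx(1)=180, phi_xx(4)=-900; phi_yy(-3)=672, phi_yy(1)=-288, phi_yy(4)=504.
Local maxima occur where both diagonal entries negative: (-1, 1), (4, 1). Count: 2.

2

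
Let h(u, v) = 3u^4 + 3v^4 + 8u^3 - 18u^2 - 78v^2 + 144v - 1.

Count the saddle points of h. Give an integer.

4

h separates as a function of u plus a function of v, so ∇h=0 decouples.
∂h/∂u = 12u(u - 1)(u + 3) = 0 at u ∈ {-3, 0, 1}; ∂h/∂v = 12(v - 3)(v - 1)(v + 4) = 0 at v ∈ {-4, 1, 3}.
The Hessian is diagonal: diag(h_uu, h_vv). Second derivatives: h_uu(-3)=144, h_uu(0)=-36, h_uu(1)=48; h_vv(-4)=420, h_vv(1)=-120, h_vv(3)=168.
Saddle points occur where the two diagonal entries have opposite signs: (-3, 1), (0, -4), (0, 3), (1, 1). Count: 4.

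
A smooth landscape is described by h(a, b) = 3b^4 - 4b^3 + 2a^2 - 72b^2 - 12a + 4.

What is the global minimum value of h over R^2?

h(a,b) separates as P(a) + Q(b) + 4, so its minimum is min P + min Q + 4.
P'(a) = 4a - 12 vanishes at a ∈ {3}; Q'(b) = 12b(b - 4)(b + 3) vanishes at b ∈ {-3, 0, 4}.
Local minima of P (where P''>0): P(3)=-18. Local minima of Q: Q(-3)=-297, Q(4)=-640.
So the global minimum of h is P(3) + Q(4) + 4 = -18 − 640 + 4 = -654, attained at (3, 4).

-654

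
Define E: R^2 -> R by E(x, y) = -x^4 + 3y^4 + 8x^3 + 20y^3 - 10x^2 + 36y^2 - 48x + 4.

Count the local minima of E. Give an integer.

E separates as a function of x plus a function of y, so ∇E=0 decouples.
∂E/∂x = -4(x - 4)(x - 3)(x + 1) = 0 at x ∈ {-1, 3, 4}; ∂E/∂y = 12y(y + 2)(y + 3) = 0 at y ∈ {-3, -2, 0}.
The Hessian is diagonal: diag(E_xx, E_yy). Second derivatives: E_xx(-1)=-80, E_xx(3)=16, E_xx(4)=-20; E_yy(-3)=36, E_yy(-2)=-24, E_yy(0)=72.
Local minima occur where both diagonal entries positive: (3, -3), (3, 0). Count: 2.

2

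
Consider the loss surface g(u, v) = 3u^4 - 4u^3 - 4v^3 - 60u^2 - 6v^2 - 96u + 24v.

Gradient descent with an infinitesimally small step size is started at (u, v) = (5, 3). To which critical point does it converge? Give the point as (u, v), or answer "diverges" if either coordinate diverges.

diverges

g is separable, so gradient descent decouples: u follows -∂g/∂u, v follows -∂g/∂v.
∂g/∂u = 12(u - 4)(u + 1)(u + 2); at u=5 this is 504, so u decreases.
∂g/∂v = -12(v - 1)(v + 2); at v=3 this is -120, so v increases.
The v-coordinate has no critical point in that direction and runs off to infinity.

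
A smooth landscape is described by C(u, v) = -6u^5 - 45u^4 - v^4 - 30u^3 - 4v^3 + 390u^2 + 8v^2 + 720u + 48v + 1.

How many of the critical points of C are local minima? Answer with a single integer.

2

C separates as a function of u plus a function of v, so ∇C=0 decouples.
∂C/∂u = -30(u - 2)(u + 1)(u + 3)(u + 4) = 0 at u ∈ {-4, -3, -1, 2}; ∂C/∂v = -4(v - 2)(v + 2)(v + 3) = 0 at v ∈ {-3, -2, 2}.
The Hessian is diagonal: diag(C_uu, C_vv). Second derivatives: C_uu(-4)=540, C_uu(-3)=-300, C_uu(-1)=540, C_uu(2)=-2700; C_vv(-3)=-20, C_vv(-2)=16, C_vv(2)=-80.
Local minima occur where both diagonal entries positive: (-4, -2), (-1, -2). Count: 2.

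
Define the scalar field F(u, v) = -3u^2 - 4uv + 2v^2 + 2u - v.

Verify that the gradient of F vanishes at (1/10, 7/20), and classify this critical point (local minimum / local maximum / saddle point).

saddle point

∇F = (-6u - 4v + 2, -4u + 4v - 1); substituting (1/10, 7/20) gives ∇F = (0, 0), so (1/10, 7/20) is indeed a critical point.
The Hessian of F is constant: H = [[-6, -4], [-4, 4]].
det(H) = (-6)·4 − (-4)² = -40.
Since det(H) < 0, H is indefinite and the critical point is a saddle point.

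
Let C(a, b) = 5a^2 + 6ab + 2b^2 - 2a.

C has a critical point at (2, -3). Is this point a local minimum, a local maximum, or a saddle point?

The Hessian of C is constant: H = [[10, 6], [6, 4]].
det(H) = 10·4 − 6² = 4.
det(H) > 0 and tr(H) = 14 > 0, so H is positive definite and the point is a local minimum.

local minimum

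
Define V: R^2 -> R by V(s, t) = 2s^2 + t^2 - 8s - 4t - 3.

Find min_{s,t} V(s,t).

-15

V(s,t) separates as P(s) + Q(t) − 3, so its minimum is min P + min Q − 3.
P'(s) = 4s - 8 vanishes at s ∈ {2}; Q'(t) = 2(t - 2) vanishes at t ∈ {2}.
Local minima of P (where P''>0): P(2)=-8. Local minima of Q: Q(2)=-4.
So the global minimum of V is P(2) + Q(2) − 3 = -8 − 4 − 3 = -15, attained at (2, 2).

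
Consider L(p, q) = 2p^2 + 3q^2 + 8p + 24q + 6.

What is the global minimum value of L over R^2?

L(p,q) separates as A(p) + B(q) + 6, so its minimum is min A + min B + 6.
A'(p) = 4p + 8 vanishes at p ∈ {-2}; B'(q) = 6q + 24 vanishes at q ∈ {-4}.
Local minima of A (where A''>0): A(-2)=-8. Local minima of B: B(-4)=-48.
So the global minimum of L is A(-2) + B(-4) + 6 = -8 − 48 + 6 = -50, attained at (-2, -4).

-50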